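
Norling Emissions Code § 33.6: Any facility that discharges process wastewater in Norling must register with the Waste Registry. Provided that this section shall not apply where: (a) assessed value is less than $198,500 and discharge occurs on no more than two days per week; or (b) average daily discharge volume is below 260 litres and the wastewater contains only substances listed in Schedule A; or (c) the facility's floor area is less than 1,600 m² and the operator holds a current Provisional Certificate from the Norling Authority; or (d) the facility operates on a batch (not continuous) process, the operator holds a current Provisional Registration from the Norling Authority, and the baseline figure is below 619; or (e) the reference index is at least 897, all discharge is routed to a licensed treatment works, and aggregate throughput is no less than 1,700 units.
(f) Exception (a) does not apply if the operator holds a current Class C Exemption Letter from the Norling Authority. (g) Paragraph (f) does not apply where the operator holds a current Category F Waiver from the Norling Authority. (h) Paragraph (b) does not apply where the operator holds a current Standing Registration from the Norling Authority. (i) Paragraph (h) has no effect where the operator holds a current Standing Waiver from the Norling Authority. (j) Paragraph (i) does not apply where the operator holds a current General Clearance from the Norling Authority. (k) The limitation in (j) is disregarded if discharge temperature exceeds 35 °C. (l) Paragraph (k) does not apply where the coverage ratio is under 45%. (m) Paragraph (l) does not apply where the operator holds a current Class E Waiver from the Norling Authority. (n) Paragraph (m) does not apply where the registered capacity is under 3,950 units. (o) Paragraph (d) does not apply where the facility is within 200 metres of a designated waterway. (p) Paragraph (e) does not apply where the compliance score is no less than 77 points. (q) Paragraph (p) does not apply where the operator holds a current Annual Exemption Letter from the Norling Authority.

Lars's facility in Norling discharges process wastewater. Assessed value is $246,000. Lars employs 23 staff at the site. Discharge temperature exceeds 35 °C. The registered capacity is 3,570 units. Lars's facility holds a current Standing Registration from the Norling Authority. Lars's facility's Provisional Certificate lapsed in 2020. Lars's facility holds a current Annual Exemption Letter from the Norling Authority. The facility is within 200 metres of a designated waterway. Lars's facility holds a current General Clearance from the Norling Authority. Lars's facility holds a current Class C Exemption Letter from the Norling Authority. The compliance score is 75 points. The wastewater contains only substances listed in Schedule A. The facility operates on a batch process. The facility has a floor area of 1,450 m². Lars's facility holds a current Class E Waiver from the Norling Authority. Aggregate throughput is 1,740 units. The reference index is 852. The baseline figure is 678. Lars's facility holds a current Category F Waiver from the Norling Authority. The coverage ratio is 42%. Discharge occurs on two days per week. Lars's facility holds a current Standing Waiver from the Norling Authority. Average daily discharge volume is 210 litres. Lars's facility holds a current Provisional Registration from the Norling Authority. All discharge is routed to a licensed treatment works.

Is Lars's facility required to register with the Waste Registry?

Yes — Lars's facility must register with the Waste Registry.

Exception (a) fails — assessed value is $246,000, not less than $198,500.
Exception (b)'s conditions are all satisfied: average daily discharge volume is 210 litres, below the 260 litres limit; the wastewater is Schedule-A-only. However, paragraphs (h)–(n) must be considered: (h) operates against (b): a current Standing Registration is held. (i) would limit (h) — a current Standing Waiver is held — but (j) sets (i) aside: (j) is triggered — a current General Clearance is held. (k) applies (discharge temperature exceeds 35 °C), but is overridden by (l): (l) applies — the coverage ratio is 42%, under the 45% limit. (m) is engaged (a current Class E Waiver is held), but yields to (n): (n) operates — the registered capacity is 3,570 units, under the 3,950 units limit. So (b) is unavailable.
Exception (c) does not apply: there is no Provisional Certificate in force.
Exception (d) does not apply: the baseline figure is 678, not below 619.
Exception (e) does not apply: the reference index is 852, short of 897.
No exception applies. The general rule governs.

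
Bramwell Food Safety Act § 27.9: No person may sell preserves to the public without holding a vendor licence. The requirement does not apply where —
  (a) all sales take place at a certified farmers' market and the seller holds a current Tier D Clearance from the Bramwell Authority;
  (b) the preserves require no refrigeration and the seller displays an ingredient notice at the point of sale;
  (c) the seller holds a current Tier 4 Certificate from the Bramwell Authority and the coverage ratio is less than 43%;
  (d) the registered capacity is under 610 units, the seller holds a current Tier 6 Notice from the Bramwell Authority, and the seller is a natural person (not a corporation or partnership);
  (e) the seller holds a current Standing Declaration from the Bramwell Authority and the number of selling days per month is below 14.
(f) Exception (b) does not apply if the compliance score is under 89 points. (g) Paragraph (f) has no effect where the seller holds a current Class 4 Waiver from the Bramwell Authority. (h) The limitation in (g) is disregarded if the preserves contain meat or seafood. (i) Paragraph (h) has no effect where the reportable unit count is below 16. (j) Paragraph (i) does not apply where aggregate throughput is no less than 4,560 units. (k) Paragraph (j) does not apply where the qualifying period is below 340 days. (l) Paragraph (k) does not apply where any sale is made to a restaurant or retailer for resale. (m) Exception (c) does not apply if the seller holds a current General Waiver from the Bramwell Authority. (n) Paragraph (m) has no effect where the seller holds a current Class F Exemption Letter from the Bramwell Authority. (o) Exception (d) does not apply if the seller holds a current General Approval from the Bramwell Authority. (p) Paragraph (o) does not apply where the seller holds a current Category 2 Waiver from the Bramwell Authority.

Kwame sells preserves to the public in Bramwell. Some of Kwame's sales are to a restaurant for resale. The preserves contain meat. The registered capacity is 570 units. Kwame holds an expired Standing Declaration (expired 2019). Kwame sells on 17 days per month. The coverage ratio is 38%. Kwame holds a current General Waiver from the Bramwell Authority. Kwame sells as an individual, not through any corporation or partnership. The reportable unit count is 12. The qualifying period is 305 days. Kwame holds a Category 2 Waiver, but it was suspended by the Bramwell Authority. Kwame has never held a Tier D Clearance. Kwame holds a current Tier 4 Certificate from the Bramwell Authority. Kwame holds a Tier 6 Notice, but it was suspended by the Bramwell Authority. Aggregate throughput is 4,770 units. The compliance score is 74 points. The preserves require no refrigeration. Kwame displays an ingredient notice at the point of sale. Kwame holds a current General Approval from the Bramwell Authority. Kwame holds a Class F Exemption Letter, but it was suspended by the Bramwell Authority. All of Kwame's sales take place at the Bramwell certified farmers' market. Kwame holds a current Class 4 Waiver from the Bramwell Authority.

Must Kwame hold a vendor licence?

Exception (a) requires that the seller holds a current Tier D Clearance from the Bramwell Authority; but there is no Tier D Clearance in force, so (a) is unavailable.
Exception (b): the preserves are shelf-stable; an ingredient notice is displayed — every condition holds. However, paragraphs (f)–(l) must be considered: (f) operates against (b): the compliance score is 74 points, under the 89 points limit. (g) would limit (f) — a current Class 4 Waiver is held — but (h) sets (g) aside: (h) is triggered — the preserves contain meat. (i) applies (the reportable unit count is 12, below the 16 limit), but is set aside by (j): (j) operates against (i): aggregate throughput is 4,770 units, meeting the 4,560 units threshold. (k) would limit (j) — the qualifying period is 305 days, below the 340 days limit — but (l) sets (k) aside: (l) operates against (k): some sales are to a restaurant for resale. So (b) is unavailable.
Exception (c)'s conditions are all satisfied: a current Tier 4 Certificate is held; the coverage ratio is 38%, less than the 43% limit. However, paragraphs (m)–(n) must be considered: (m) is engaged — a current General Waiver is held. (n), which would lift (m), does not operate here — there is no Class F Exemption Letter in force. (c) is therefore removed.
Exception (d) does not apply: the Tier 6 Notice is not current.
Exception (e) does not apply: the Standing Declaration is not current.
None of the exceptions is available; § 27.9 applies in full.

Yes — Kwame must hold a vendor licence.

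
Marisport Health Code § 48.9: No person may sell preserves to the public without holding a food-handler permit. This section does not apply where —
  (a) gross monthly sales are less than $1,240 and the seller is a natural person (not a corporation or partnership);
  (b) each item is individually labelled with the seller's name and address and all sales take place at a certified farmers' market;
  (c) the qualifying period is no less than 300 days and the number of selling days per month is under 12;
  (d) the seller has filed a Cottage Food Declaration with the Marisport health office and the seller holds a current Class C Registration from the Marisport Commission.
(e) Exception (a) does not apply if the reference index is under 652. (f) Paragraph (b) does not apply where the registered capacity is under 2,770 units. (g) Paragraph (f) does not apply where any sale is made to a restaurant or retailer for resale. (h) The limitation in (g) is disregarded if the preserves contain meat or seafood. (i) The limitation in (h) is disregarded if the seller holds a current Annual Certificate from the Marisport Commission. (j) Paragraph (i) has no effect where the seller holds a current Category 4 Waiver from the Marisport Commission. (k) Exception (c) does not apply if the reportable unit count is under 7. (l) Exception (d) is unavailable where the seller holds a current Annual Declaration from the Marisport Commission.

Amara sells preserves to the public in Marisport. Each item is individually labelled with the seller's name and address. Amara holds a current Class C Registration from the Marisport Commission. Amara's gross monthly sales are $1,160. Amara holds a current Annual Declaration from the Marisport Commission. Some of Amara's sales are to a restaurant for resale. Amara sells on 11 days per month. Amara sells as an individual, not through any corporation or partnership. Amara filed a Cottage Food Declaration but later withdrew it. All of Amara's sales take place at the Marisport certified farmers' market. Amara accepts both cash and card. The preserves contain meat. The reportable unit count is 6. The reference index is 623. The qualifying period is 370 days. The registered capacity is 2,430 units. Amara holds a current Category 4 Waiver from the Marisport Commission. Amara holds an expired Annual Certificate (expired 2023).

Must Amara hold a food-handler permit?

Exception (a) is satisfied on its face — gross monthly sales are $1,160, less than the $1,240 limit; the seller is a natural person. Turning to paragraph (e): (e) operates against (a): the reference index is 623, under the 652 limit. So (a) is unavailable.
Exception (b): items are individually labelled; all sales are at a certified farmers' market — every condition holds. Turning to paragraphs (f)–(j): (f) is triggered — the registered capacity is 2,430 units, under the 2,770 units limit. (g) would limit (f) — some sales are to a restaurant for resale — but (h) sets (g) aside: (h) is engaged — the preserves contain meat. (i) is inapplicable (no current Annual Certificate is held), so (h) stands. So (b) is unavailable.
Exception (c): the qualifying period is 370 days, meeting the 300 days threshold; the number of selling days per month is 11, under the 12 limit — every condition holds. But applying paragraph (k): (k) applies — the reportable unit count is 6, under the 7 limit. (c) is therefore removed.
Exception (d) requires that the seller has filed a Cottage Food Declaration with the Marisport health office; but the Cottage Food Declaration was withdrawn, so (d) is unavailable.
Every exception is unavailable, so the rule governs.

Yes — Amara must hold a food-handler permit.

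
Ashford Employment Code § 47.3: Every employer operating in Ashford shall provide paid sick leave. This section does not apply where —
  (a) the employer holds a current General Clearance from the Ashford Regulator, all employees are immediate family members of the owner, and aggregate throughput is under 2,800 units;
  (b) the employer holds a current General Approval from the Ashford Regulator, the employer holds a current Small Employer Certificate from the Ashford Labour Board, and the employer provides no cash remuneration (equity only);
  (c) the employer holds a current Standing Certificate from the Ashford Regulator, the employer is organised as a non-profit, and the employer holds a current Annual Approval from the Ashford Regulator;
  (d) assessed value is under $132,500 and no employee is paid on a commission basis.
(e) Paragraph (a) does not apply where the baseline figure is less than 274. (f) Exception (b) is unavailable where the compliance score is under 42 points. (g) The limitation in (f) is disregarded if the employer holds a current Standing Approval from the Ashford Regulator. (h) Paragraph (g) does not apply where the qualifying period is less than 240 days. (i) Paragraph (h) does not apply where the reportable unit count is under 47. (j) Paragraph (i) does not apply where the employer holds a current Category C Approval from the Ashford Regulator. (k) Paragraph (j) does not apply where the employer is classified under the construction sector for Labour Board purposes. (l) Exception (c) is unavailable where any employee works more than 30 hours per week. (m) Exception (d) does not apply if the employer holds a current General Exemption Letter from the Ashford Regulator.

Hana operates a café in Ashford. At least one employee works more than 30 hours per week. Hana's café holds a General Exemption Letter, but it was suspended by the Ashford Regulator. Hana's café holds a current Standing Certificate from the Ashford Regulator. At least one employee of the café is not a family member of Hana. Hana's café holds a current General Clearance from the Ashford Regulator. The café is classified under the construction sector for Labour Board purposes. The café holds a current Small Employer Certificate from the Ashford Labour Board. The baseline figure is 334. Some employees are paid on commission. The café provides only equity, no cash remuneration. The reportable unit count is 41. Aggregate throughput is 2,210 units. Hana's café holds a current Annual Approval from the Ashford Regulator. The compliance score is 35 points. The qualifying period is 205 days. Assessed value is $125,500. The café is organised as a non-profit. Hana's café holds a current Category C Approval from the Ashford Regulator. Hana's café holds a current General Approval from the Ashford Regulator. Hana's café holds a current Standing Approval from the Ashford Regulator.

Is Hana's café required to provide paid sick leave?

Exception (a) fails — at least one employee is not a family member.
All of (b)'s requirements are met (a current General Approval is held; a current Small Employer Certificate is held; remuneration is equity-only). Considering the limiting provisions: (f) would limit (b) — the compliance score is 35 points, under the 42 points limit — but (g) sets (f) aside: (g) operates against (f): a current Standing Approval is held. (h) would limit (g) — the qualifying period is 205 days, less than the 240 days limit — but (i) sets (h) aside: (i) operates against (h): the reportable unit count is 41, under the 47 limit. (j) is engaged (a current Category C Approval is held), but is set aside by (k): (k) is triggered — the café is classified under the construction sector. So (b) applies.
Exception (c) is satisfied on its face — a current Standing Certificate is held; the employer is a non-profit; a current Annual Approval is held. But applying paragraph (l): (l) operates — at least one employee exceeds 30 hours/week. So (c) is unavailable.
Exception (d) requires that no employee is paid on a commission basis; but some employees are paid on commission, so (d) is unavailable.

No — exception (b) applies; Hana's café is not required to provide paid sick leave.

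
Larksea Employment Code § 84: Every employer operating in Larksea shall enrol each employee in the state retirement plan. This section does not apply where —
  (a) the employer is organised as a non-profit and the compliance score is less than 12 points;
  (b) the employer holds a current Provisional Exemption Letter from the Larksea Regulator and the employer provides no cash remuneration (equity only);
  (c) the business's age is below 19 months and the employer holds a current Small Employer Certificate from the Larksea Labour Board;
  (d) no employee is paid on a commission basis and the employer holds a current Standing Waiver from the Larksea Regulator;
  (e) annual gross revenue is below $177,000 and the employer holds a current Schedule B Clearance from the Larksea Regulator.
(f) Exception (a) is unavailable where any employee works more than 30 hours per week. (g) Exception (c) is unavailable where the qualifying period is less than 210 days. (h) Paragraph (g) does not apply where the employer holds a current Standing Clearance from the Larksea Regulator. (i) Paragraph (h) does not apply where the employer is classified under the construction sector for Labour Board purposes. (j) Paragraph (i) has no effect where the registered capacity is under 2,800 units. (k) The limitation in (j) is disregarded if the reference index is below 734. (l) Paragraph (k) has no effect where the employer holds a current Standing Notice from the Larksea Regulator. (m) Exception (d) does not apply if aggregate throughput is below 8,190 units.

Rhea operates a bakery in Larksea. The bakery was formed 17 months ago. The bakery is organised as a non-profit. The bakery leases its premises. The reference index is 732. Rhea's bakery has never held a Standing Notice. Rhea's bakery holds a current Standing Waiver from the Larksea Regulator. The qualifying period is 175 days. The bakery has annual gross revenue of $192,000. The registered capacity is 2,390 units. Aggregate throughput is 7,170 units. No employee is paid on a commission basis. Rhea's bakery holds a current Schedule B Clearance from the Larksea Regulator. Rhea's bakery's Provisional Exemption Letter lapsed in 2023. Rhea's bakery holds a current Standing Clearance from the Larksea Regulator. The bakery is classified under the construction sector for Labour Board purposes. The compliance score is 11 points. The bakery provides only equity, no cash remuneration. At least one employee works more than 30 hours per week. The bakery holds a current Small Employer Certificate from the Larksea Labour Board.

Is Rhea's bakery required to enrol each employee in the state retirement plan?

Yes — Rhea's bakery must enrol each employee in the state retirement plan.

Exception (a)'s conditions are all satisfied: the employer is a non-profit; the compliance score is 11 points, less than the 12 points limit. But applying paragraph (f): (f) operates against (a): at least one employee exceeds 30 hours/week. (a) is therefore removed.
Exception (b) fails — there is no Provisional Exemption Letter in force.
Exception (c)'s conditions are all satisfied: the business's age is 17 months, below the 19 months limit; a current Small Employer Certificate is held. Turning to paragraphs (g)–(l): (g) applies — the qualifying period is 175 days, less than the 210 days limit. (h) applies (a current Standing Clearance is held), but is set aside by (i): (i) operates against (h): the bakery is classified under the construction sector. (j) would limit (i) — the registered capacity is 2,390 units, under the 2,800 units limit — but (k) sets (j) aside: (k) is triggered — the reference index is 732, below the 734 limit. (l), which would lift (k), does not operate here — the Standing Notice is not current. (c) is therefore removed.
Exception (d) is satisfied on its face — no employee is paid on commission; a current Standing Waiver is held. However, paragraph (m) must be considered: (m) operates against (d): aggregate throughput is 7,170 units, below the 8,190 units limit. (d) is therefore removed.
Exception (e) requires that annual gross revenue is below $177,000; but annual gross revenue is $192,000, not below $177,000, so (e) is unavailable.
No exception displaces § 84.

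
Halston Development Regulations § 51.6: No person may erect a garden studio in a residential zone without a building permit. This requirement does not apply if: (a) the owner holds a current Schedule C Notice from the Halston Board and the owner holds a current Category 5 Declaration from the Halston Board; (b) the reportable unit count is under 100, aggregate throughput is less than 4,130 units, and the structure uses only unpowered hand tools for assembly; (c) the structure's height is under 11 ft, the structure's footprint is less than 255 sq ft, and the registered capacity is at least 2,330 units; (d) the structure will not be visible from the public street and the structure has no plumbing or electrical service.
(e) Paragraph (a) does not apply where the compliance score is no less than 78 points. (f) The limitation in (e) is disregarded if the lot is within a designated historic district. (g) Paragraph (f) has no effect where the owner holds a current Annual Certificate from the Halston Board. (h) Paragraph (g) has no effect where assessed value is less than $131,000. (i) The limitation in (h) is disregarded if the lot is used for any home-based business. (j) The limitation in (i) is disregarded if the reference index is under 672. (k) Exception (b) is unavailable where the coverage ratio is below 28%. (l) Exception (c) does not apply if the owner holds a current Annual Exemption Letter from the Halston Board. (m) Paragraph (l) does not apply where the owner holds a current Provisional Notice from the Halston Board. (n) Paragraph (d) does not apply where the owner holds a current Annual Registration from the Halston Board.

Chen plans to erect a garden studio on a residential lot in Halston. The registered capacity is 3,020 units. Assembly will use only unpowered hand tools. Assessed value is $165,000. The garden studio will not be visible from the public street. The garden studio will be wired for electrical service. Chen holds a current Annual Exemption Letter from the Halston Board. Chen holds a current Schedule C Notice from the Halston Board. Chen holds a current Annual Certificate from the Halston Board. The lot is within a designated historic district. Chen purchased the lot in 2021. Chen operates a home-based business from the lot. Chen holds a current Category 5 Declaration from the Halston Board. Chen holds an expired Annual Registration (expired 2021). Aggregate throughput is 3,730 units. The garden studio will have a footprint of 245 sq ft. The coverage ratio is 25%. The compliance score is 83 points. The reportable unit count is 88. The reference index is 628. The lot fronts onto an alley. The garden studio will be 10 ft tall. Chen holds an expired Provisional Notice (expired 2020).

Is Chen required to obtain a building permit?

Exception (a): a current Schedule C Notice is held; a current Category 5 Declaration is held — every condition holds. But: (e) operates against (a): the compliance score is 83 points, meeting the 78 points threshold. (f) operates (the lot is in a historic district), but is set aside by (g): (g) operates against (f): a current Annual Certificate is held. (h), which would lift (g), is not triggered — assessed value is $165,000, not less than $131,000. So (a) is unavailable.
Exception (b): the reportable unit count is 88, under the 100 limit; aggregate throughput is 3,730 units, less than the 4,130 units limit; assembly uses only hand tools — every condition holds. However, paragraph (k) must be considered: (k) is engaged — the coverage ratio is 25%, below the 28% limit. (b) is therefore removed.
All of (c)'s requirements are met (the structure's height is 10 ft, under the 11 ft limit; the structure's footprint is 245 sq ft, less than the 255 sq ft limit; the registered capacity is 3,020 units, meeting the 2,330 units threshold). But applying paragraphs (l)–(m): (l) is engaged — a current Annual Exemption Letter is held. (m) is not triggered (no current Provisional Notice is held), so (l) stands. Exception (c) does not apply.
Exception (d) does not apply: electrical service is planned.
No exception displaces § 51.6.

Yes — Chen must obtain a building permit.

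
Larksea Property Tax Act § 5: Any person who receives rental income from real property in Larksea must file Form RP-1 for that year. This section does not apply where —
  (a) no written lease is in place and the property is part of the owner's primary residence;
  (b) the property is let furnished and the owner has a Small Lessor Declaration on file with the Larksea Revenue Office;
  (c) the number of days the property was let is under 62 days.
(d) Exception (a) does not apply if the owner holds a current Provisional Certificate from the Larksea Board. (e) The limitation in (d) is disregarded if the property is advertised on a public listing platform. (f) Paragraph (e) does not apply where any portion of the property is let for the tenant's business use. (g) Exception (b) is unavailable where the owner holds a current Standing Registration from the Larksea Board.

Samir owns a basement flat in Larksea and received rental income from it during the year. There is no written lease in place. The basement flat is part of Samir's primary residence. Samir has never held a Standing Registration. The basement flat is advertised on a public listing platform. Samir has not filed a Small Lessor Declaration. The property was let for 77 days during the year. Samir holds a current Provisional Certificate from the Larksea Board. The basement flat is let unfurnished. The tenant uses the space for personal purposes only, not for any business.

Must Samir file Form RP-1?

No — exception (a) applies; Samir is not required to file Form RP-1.

Exception (a)'s conditions are all satisfied: there is no written lease; the basement flat is part of the primary residence. Considering the limiting provisions: (d) is triggered (a current Provisional Certificate is held), but yields to (e): (e) is engaged — the property is publicly advertised. (f) does not operate here (the space is used for personal purposes only), so (e) stands. Exception (a) stands.
Exception (b) requires that the property is let furnished; but the property is let unfurnished, so (b) is unavailable.
Exception (c) requires that the number of days the property was let is under 62 days; but the number of days the property was let is 77 days, not under 62 days, so (c) is unavailable.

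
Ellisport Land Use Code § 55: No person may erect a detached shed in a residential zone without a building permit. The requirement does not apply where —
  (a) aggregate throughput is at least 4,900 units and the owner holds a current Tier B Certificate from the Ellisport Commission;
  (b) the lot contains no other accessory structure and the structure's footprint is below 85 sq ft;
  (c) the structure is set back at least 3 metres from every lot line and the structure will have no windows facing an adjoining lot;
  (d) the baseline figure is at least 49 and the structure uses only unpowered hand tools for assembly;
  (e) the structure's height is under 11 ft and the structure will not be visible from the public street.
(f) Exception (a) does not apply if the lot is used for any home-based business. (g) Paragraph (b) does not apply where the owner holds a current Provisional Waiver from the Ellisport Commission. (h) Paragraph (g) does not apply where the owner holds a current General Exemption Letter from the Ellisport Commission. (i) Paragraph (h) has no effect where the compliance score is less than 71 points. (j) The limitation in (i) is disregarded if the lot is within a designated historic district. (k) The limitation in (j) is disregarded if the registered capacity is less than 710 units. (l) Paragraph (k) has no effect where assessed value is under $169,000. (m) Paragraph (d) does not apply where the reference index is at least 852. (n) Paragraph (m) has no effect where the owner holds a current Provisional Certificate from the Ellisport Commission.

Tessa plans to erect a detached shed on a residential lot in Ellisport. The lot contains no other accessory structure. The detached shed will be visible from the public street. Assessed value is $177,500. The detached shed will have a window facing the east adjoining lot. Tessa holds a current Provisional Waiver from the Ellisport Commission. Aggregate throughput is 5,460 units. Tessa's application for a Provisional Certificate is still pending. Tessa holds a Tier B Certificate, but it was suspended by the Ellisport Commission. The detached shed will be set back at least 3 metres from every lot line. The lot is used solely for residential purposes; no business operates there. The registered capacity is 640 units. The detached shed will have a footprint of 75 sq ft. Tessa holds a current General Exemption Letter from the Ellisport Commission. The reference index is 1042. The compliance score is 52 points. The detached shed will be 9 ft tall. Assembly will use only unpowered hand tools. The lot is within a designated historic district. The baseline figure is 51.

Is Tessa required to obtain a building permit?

Yes — Tessa must obtain a building permit.

Exception (a) requires that the owner holds a current Tier B Certificate from the Ellisport Commission; but no current Tier B Certificate is held, so (a) is unavailable.
Exception (b): the lot has no other accessory structure; the structure's footprint is 75 sq ft, below the 85 sq ft limit — every condition holds. However, paragraphs (g)–(l) must be considered: (g) operates against (b): a current Provisional Waiver is held. (h) is triggered (a current General Exemption Letter is held), but is itself disapplied by (i): (i) applies — the compliance score is 52 points, less than the 71 points limit. (j) is engaged (the lot is in a historic district), but is overridden by (k): (k) is engaged — the registered capacity is 640 units, less than the 710 units limit. (l) does not operate here (assessed value is $177,500, not under $169,000), so (k) stands. (b) is therefore removed.
Exception (c) requires that the structure will have no windows facing an adjoining lot; but a window faces an adjoining lot, so (c) is unavailable.
All of (d)'s requirements are met (the baseline figure is 51, meeting the 49 threshold; assembly uses only hand tools). But applying paragraphs (m)–(n): (m) is engaged — the reference index is 1,042, meeting the 852 threshold. (n) does not operate here (the Provisional Certificate is not current), so (m) stands. So (d) is unavailable.
Exception (e) fails — the structure will be visible from the street.
No exception is made out. Tessa falls within the general rule.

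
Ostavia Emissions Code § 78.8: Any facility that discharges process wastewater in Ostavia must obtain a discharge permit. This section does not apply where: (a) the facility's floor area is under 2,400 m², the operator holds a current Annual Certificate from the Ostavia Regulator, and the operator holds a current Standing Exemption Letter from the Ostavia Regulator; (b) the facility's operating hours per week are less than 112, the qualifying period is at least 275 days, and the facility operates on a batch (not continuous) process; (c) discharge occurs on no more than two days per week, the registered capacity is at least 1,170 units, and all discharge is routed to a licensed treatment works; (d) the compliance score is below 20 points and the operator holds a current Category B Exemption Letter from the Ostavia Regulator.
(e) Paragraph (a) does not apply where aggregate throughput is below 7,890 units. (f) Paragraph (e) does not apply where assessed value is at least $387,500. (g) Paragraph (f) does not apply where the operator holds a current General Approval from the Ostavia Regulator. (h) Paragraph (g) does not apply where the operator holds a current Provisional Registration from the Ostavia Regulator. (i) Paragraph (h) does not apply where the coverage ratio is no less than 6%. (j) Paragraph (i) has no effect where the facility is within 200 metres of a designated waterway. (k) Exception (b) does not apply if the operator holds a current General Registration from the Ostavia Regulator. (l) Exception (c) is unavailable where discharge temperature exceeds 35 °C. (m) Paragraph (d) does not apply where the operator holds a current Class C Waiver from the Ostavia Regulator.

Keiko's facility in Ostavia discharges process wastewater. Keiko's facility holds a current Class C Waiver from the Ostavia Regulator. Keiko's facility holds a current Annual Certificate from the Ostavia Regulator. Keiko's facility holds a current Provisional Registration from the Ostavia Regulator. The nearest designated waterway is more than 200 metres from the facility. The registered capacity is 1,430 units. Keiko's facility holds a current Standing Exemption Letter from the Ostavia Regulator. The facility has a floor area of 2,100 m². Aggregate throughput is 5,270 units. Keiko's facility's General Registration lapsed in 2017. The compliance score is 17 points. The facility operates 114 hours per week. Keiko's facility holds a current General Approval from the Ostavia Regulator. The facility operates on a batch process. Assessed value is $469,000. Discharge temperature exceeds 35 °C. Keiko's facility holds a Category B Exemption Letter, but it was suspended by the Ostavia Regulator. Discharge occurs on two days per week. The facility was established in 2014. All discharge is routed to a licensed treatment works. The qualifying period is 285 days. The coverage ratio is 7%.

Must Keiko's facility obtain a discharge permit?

Yes — Keiko's facility must obtain a discharge permit.

Exception (a) is satisfied on its face — the facility's floor area is 2,100 m², under the 2,400 m² limit; a current Annual Certificate is held; a current Standing Exemption Letter is held. But: (e) operates against (a): aggregate throughput is 5,270 units, below the 7,890 units limit. (f) would limit (e) — assessed value is $469,000, meeting the $387,500 threshold — but (g) sets (f) aside: (g) is engaged — a current General Approval is held. (h) would limit (g) — a current Provisional Registration is held — but (i) sets (h) aside: (i) operates against (h): the coverage ratio is 7%, meeting the 6% threshold. (j), which would lift (i), is not engaged — the facility is more than 200 m from any designated waterway. (a) is therefore removed.
Exception (b) fails — the facility's operating hours per week are 114, not less than 112.
Exception (c): discharge occurs on no more than two days per week; the registered capacity is 1,430 units, meeting the 1,170 units threshold; discharge is routed to a licensed treatment works — every condition holds. But applying paragraph (l): (l) operates — discharge temperature exceeds 35 °C. Exception (c) does not apply.
Exception (d) requires that the operator holds a current Category B Exemption Letter from the Ostavia Regulator; but the Category B Exemption Letter is not current, so (d) is unavailable.
None of the exceptions is available; § 78.8 applies in full.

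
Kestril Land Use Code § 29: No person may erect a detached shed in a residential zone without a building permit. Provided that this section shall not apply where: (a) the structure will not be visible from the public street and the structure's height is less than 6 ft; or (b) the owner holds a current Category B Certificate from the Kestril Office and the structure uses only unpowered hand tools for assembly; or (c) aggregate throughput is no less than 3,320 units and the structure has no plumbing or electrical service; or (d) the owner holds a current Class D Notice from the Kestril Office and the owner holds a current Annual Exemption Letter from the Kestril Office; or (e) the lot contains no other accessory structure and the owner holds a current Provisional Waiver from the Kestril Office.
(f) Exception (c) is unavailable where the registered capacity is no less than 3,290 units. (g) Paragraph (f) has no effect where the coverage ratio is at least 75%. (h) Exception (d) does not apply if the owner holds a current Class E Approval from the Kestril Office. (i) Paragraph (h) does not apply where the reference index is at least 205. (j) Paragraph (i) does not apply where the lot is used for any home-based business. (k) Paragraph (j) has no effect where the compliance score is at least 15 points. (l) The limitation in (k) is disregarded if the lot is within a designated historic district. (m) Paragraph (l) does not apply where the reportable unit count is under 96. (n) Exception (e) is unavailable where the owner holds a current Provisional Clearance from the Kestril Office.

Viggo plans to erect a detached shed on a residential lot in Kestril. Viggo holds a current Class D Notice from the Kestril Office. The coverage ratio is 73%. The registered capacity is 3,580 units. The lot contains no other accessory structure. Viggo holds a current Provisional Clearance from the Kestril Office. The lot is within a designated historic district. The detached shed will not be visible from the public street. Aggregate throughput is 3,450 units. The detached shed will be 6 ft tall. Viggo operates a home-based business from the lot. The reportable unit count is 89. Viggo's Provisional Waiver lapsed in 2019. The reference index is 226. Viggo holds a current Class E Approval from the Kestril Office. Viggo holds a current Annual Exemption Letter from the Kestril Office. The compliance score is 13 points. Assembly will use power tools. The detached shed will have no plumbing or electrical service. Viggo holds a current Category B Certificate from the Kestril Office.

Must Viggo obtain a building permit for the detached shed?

Yes — Viggo must obtain a building permit.

Exception (a) does not apply: the structure's height is 6 ft, not less than 6 ft.
Exception (b) fails — assembly uses power tools.
Exception (c)'s conditions are all satisfied: aggregate throughput is 3,450 units, meeting the 3,320 units threshold; there is no plumbing or electrical service. Turning to paragraphs (f)–(g): (f) is engaged — the registered capacity is 3,580 units, meeting the 3,290 units threshold. (g) does not operate here (the coverage ratio is 73%, short of 75%), so (f) stands. (c) is therefore removed.
All of (d)'s requirements are met (a current Class D Notice is held; a current Annual Exemption Letter is held). But applying paragraphs (h)–(m): (h) is triggered — a current Class E Approval is held. (i) would limit (h) — the reference index is 226, meeting the 205 threshold — but (j) sets (i) aside: (j) is engaged — a home-based business operates on the lot. (k), which would lift (j), is not engaged — the compliance score is 13 points, short of 15 points. (d) is therefore removed.
Exception (e) fails — there is no Provisional Waiver in force.
No exception applies. The general rule governs.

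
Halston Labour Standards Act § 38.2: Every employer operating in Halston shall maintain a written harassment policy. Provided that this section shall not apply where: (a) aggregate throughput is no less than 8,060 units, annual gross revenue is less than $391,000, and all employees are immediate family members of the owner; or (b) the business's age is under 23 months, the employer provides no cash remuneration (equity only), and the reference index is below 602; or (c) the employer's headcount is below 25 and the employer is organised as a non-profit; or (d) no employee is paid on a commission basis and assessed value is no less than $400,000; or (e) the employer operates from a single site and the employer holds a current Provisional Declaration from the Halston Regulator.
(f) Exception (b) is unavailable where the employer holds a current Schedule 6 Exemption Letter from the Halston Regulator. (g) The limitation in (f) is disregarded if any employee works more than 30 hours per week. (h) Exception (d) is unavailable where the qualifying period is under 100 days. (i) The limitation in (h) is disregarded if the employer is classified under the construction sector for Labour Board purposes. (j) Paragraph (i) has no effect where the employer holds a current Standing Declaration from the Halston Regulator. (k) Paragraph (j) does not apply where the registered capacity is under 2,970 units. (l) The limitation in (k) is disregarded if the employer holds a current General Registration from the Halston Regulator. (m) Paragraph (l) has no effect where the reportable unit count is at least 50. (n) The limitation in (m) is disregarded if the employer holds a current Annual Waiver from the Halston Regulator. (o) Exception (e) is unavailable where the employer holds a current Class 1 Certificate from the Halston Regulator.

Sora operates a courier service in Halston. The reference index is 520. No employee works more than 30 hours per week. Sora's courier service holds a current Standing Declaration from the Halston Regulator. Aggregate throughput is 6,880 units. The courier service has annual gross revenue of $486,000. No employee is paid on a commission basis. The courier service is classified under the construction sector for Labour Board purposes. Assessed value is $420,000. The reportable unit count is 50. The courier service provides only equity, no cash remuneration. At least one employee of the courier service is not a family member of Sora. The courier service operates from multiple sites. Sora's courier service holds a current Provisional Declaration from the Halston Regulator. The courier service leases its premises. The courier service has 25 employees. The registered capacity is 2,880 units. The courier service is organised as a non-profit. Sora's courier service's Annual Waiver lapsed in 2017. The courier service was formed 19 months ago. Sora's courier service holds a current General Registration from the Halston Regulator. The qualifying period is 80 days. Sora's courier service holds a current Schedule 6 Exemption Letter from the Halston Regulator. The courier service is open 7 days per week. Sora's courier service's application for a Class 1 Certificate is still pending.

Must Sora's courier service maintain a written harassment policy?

No — exception (d) applies; Sora's courier service is not required to maintain a written harassment policy.

Exception (a) fails — aggregate throughput is 6,880 units, short of 8,060 units.
All of (b)'s requirements are met (the business's age is 19 months, under the 23 months limit; remuneration is equity-only; the reference index is 520, below the 602 limit). Turning to paragraphs (f)–(g): (f) is engaged — a current Schedule 6 Exemption Letter is held. (g) is not engaged (no employee exceeds 30 hours/week), so (f) stands. Exception (b) does not apply.
Exception (c) fails — the employer's headcount is 25, not below 25.
Exception (d) is satisfied on its face — no employee is paid on commission; assessed value is $420,000, meeting the $400,000 threshold. Under paragraphs (h)–(n): (h) is engaged (the qualifying period is 80 days, under the 100 days limit), but is displaced by (i): (i) is triggered — the courier service is classified under the construction sector. (j) would limit (i) — a current Standing Declaration is held — but (k) sets (j) aside: (k) operates against (j): the registered capacity is 2,880 units, under the 2,970 units limit. (l) applies (a current General Registration is held), but yields to (m): (m) operates against (l): the reportable unit count is 50, meeting the 50 threshold. (n), which would lift (m), is inapplicable — the Annual Waiver is not current. Exception (d) stands.
Exception (e) requires that the employer operates from a single site; but the employer operates from multiple sites, so (e) is unavailable.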